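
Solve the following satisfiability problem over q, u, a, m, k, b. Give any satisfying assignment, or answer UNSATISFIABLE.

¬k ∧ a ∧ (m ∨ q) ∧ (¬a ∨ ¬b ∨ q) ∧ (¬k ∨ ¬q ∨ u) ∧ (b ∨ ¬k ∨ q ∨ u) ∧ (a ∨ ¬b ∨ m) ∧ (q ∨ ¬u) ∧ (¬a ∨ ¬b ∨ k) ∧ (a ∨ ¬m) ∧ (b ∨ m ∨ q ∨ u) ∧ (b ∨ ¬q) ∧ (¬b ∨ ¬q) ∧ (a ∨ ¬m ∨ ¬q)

q = False, u = False, a = True, m = True, k = False, b = False

Unit clause (¬k) forces k = False.
Unit clause (a) forces a = True.
In (¬a ∨ ¬b ∨ k) only ¬b is left, so b = False.
In (b ∨ ¬q) only ¬q is left, so q = False.
In (m ∨ q) only m is left, so m = True.
In (q ∨ ¬u) only ¬u is left, so u = False.
All clauses satisfied.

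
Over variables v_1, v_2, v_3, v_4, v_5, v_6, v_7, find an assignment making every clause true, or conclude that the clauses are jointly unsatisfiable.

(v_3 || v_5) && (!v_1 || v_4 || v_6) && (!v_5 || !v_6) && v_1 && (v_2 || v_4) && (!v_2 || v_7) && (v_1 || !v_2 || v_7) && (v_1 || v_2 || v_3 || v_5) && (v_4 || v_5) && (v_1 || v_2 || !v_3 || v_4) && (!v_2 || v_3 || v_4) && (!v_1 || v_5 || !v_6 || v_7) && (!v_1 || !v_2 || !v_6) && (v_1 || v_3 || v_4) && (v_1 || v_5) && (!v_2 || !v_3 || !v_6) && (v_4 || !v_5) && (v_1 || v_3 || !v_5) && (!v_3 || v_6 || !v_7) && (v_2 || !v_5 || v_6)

Unit clause (v_1) forces v_1 = True.
Set v_2 = False.
  then (v_2 || v_4) forces v_4 = True.
Set v_3 = True.
Try v_5 = True:
  (!v_5 || !v_6) forces v_6 = False.
  clause (v_2 || !v_5 || v_6) is falsified — backtrack.
So v_5 = False.
Set v_6 = True.
  then (!v_1 || v_5 || !v_6 || v_7) forces v_7 = True.
All clauses satisfied.

v_1=T, v_2=F, v_3=T, v_4=T, v_5=F, v_6=T, v_7=T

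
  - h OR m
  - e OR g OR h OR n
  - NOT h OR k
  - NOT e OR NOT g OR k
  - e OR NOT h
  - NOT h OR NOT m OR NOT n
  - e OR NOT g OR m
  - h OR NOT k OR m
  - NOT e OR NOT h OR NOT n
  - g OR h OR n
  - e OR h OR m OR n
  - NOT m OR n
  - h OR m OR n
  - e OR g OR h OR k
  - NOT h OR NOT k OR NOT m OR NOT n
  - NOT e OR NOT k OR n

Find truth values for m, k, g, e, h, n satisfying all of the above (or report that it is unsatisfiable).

Try m = False:
  (h OR m) forces h = True.
  (NOT h OR k) forces k = True.
  (e OR NOT h) forces e = True.
  (NOT e OR NOT h OR NOT n) forces n = False.
  clause (NOT e OR NOT k OR n) is falsified — backtrack.
So m = True.
  then (NOT m OR n) forces n = True.
  then (NOT h OR NOT m OR NOT n) forces h = False.
Set k = True.
Set g = False.
Set e = False.
All clauses satisfied.

m = True, k = True, g = False, e = False, h = False, n = True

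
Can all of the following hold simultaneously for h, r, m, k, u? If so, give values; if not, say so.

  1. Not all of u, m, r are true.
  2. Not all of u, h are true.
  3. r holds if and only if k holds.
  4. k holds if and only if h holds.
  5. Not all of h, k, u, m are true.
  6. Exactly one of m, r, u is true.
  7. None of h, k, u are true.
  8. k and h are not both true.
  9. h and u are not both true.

h = False, r = False, m = True, k = False, u = False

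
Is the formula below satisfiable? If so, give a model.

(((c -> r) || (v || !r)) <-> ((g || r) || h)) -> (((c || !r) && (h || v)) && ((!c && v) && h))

g = False; c = True; r = False; h = False; v = False

  (((c -> r) || (v || !r)) <-> ((g || r) || h)) -> (((c || !r) && (h || v)) && ((!c && v) && h)) = True
    ((c -> r) || (v || !r)) <-> ((g || r) || h) = False
      (c -> r) || (v || !r) = True
        c -> r = False
        v || !r = True
          !r = True
      (g || r) || h = False
        g || r = False
    ((c || !r) && (h || v)) && ((!c && v) && h) = False
      (c || !r) && (h || v) = False
        c || !r = True
          !r = True
        h || v = False
      (!c && v) && h = False
        !c && v = False
          !c = False
The formula evaluates to True.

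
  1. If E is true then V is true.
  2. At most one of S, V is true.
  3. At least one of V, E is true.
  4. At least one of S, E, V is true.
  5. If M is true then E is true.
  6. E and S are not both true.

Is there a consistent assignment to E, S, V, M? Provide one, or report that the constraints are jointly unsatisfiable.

E=F, S=F, V=T, M=F

  (1) E=F ⇒ V: vacuous ✓
  (2) {S, V}: 1 true — at most one ✓
  (3) {V, E}: 1 true — at least one ✓
  (4) {S, E, V}: 1 true — at least one ✓
  (5) M=F ⇒ E: vacuous ✓
  (6) E=F, S=F — not both ✓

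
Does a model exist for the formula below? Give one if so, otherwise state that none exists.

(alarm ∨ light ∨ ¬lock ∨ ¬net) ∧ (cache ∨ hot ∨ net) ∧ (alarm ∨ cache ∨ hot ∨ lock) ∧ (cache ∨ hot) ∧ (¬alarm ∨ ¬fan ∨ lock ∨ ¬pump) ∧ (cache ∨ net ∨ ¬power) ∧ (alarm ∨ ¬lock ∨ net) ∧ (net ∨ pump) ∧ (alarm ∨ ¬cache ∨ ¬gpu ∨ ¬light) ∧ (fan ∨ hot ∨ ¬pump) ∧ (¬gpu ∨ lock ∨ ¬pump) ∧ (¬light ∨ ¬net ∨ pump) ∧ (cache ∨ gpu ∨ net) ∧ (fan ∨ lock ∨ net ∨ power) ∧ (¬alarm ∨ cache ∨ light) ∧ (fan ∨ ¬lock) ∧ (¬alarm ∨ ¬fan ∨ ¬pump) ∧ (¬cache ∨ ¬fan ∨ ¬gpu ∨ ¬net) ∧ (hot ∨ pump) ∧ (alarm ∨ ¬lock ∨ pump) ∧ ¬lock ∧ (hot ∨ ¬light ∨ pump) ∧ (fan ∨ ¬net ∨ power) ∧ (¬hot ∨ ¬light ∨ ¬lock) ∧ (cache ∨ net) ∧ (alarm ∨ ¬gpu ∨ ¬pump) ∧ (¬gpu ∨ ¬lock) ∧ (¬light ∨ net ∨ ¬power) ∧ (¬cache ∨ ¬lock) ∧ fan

Unit clause (¬lock) forces lock = False.
Unit clause (fan) forces fan = True.
Set light = True.
Set gpu = False.
Set net = True.
  then (¬light ∨ ¬net ∨ pump) forces pump = True.
  then (¬alarm ∨ ¬fan ∨ ¬pump) forces alarm = False.
Set cache = True.
Set power = True.
Set hot = False.
All clauses satisfied.

lock: False, light: True, gpu: False, net: True, pump: True, cache: True, power: True, alarm: False, hot: False, fan: True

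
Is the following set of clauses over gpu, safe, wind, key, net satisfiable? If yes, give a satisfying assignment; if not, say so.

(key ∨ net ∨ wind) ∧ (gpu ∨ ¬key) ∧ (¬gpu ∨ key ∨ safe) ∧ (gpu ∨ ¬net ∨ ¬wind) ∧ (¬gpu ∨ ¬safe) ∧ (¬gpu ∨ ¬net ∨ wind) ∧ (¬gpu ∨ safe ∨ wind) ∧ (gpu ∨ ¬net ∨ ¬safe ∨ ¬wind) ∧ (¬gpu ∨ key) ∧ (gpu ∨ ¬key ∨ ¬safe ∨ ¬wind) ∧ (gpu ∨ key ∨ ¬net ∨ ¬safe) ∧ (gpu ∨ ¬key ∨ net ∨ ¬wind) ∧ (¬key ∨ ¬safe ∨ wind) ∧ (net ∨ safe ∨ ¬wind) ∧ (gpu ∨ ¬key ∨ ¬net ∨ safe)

gpu=F; safe=F; wind=F; key=F; net=T

Set gpu = False.
  then (gpu ∨ ¬key) forces key = False.
Set safe = False.
Try wind = True:
  (gpu ∨ ¬net ∨ ¬wind) forces net = False.
  clause (net ∨ safe ∨ ¬wind) is falsified — backtrack.
So wind = False.
  then (key ∨ net ∨ wind) forces net = True.
All clauses satisfied.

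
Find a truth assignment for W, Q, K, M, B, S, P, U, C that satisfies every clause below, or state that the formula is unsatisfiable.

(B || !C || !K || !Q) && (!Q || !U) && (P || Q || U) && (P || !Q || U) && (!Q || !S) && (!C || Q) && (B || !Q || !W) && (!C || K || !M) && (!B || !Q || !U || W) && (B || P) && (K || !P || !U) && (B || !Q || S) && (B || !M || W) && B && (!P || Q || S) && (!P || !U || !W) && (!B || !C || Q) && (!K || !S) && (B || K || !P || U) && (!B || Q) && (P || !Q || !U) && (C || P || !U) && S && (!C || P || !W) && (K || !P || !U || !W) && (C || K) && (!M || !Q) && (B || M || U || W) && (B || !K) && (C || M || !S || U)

Unsatisfiable

Case S = True:
  (!Q || !S) forces Q = False.
  (!C || Q) forces C = False.
  (B) forces B = True.
  Clause (!B || Q) is falsified — contradiction.
Case S = False:
  Clause (S) is falsified — contradiction.
Both cases fail, so the formula is unsatisfiable.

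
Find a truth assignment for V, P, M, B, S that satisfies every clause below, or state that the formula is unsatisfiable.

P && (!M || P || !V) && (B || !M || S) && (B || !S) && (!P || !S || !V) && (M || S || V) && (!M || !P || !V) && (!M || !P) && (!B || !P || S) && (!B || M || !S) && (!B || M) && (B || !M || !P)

Unit clause (P) forces P = True.
In (!M || !P) only !M is left, so M = False.
In (!B || M) only !B is left, so B = False.
In (B || !S) only !S is left, so S = False.
In (M || S || V) only V is left, so V = True.
All clauses satisfied.

V = True, P = True, M = False, B = False, S = False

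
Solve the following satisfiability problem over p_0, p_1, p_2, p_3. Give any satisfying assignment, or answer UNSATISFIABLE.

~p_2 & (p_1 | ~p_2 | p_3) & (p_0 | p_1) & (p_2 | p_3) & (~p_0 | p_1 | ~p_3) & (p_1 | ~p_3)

p_0 = False; p_1 = True; p_2 = False; p_3 = True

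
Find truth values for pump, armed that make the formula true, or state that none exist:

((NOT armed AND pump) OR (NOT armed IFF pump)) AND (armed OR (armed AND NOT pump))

pump = False, armed = True

  (NOT armed AND pump) OR (NOT armed IFF pump) = True
    NOT armed AND pump = False
      NOT armed = False
    NOT armed IFF pump = True
      NOT armed = False
  armed OR (armed AND NOT pump) = True
    armed AND NOT pump = True
      NOT pump = True
Both conjuncts True, so the formula holds.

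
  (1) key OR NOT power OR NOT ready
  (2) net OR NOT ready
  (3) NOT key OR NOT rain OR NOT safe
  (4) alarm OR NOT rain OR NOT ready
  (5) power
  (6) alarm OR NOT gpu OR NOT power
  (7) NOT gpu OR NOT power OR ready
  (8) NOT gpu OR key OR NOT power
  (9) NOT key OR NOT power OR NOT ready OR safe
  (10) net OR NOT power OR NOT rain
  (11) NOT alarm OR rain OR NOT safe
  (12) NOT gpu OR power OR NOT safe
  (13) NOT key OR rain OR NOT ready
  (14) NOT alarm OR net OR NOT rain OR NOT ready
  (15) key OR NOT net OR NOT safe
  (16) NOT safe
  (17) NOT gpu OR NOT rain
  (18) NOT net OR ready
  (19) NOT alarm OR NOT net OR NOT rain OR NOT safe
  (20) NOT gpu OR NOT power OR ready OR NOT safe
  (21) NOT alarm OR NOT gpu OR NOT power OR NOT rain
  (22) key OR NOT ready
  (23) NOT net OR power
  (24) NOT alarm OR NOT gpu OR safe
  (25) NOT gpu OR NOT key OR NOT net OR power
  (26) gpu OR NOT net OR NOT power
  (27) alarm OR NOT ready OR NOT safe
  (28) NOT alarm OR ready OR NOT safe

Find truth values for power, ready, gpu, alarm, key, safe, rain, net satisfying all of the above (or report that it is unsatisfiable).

power = True, ready = False, gpu = False, alarm = False, key = True, safe = False, rain = False, net = False

Unit clause (power) forces power = True.
Unit clause (NOT safe) forces safe = False.
Set ready = False.
  then (NOT gpu OR NOT power OR ready) forces gpu = False.
  then (NOT net OR ready) forces net = False.
  then (net OR NOT power OR NOT rain) forces rain = False.
Set alarm = False.
Set key = True.
All clauses satisfied.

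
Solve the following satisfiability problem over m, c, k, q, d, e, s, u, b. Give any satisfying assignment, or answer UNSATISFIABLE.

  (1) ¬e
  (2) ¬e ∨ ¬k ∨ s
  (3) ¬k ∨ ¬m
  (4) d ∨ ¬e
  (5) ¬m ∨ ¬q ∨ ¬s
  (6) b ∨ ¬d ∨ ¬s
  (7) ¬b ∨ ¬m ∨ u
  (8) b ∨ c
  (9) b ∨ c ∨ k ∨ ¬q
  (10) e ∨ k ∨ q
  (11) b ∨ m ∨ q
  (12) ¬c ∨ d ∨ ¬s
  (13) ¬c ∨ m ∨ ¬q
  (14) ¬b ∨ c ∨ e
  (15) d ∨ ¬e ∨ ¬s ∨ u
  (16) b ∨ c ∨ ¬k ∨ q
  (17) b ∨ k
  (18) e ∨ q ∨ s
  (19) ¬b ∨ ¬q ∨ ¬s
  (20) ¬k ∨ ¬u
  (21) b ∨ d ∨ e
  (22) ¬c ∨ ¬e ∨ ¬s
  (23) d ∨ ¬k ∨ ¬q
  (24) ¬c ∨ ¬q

m = False, c = True, k = True, q = False, d = True, e = False, s = True, u = False, b = True

Unit clause (¬e) forces e = False.
Set m = False.
Set c = True.
  then (¬c ∨ m ∨ ¬q) forces q = False.
  then (e ∨ q ∨ s) forces s = True.
  then (e ∨ k ∨ q) forces k = True.
  then (b ∨ m ∨ q) forces b = True.
  then (¬c ∨ d ∨ ¬s) forces d = True.
  then (¬k ∨ ¬u) forces u = False.
All clauses satisfied.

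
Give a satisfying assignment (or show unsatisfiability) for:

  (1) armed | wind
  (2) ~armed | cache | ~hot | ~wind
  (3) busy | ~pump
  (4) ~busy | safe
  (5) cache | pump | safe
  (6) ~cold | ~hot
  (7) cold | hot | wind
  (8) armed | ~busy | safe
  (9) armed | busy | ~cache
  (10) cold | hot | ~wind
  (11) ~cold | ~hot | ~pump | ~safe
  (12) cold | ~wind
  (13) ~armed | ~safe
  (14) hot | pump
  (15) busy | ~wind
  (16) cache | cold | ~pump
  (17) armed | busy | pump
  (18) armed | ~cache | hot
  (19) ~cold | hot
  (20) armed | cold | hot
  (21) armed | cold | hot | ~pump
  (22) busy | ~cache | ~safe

wind: False, armed: True, cache: True, pump: False, busy: False, hot: True, safe: False, cold: False

Try wind = True:
  (cold | ~wind) forces cold = True.
  (~cold | ~hot) forces hot = False.
  clause (~cold | hot) is falsified — backtrack.
So wind = False.
  then (armed | wind) forces armed = True.
  then (~armed | ~safe) forces safe = False.
  then (~busy | safe) forces busy = False.
  then (busy | ~pump) forces pump = False.
  then (cache | pump | safe) forces cache = True.
  then (hot | pump) forces hot = True.
  then (~cold | ~hot) forces cold = False.
All clauses satisfied.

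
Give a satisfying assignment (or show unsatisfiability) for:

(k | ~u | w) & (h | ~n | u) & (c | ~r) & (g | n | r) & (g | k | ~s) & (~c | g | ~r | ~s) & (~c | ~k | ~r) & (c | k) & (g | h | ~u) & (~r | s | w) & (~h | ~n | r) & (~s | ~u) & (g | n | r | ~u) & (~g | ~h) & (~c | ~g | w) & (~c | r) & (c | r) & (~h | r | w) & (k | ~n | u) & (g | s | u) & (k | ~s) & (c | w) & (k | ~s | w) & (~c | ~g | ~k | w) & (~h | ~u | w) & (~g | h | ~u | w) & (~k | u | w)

Set h = False.
Set w = True.
Set g = True.
Set c = True.
  then (~c | r) forces r = True.
  then (~c | ~k | ~r) forces k = False.
  then (k | ~s) forces s = False.
Set n = False.
Set u = True.
All clauses satisfied.

h = False, w = True, g = True, c = True, n = False, k = False, s = False, u = True, r = True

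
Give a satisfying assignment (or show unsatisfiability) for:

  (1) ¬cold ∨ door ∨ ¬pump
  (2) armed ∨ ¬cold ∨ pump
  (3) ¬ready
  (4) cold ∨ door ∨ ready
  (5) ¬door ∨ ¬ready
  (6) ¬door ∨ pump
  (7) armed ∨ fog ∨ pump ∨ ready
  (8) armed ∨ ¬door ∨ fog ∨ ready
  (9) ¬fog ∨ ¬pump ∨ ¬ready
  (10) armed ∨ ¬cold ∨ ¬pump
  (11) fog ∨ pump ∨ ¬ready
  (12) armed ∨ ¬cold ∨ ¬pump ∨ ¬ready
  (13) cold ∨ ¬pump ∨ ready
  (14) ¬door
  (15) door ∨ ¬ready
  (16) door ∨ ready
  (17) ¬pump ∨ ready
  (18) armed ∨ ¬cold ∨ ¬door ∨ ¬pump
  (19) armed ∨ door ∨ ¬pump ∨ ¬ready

Case ready = True:
  Clause (¬ready) is falsified — contradiction.
Case ready = False:
  (¬door) forces door = False.
  Clause (door ∨ ready) is falsified — contradiction.
Both cases fail, so the formula is unsatisfiable.

The formula is unsatisfiable.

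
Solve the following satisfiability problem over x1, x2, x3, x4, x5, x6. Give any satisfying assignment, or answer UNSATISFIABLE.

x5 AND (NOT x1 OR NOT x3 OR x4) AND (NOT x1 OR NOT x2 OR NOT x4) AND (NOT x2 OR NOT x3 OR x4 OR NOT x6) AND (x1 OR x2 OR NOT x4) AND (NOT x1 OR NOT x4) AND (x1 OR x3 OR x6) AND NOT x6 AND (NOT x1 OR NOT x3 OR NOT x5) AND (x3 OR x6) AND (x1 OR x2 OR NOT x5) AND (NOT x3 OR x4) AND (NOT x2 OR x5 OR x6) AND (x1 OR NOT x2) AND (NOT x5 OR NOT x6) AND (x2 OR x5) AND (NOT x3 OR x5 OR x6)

Case x5 = True:
  (NOT x6) forces x6 = False.
  (x3 OR x6) forces x3 = True.
  (NOT x1 OR NOT x3 OR NOT x5) forces x1 = False.
  (x1 OR x2 OR NOT x5) forces x2 = True.
  Clause (x1 OR NOT x2) is falsified — contradiction.
Case x5 = False:
  Clause (x5) is falsified — contradiction.
Both cases fail, so the formula is unsatisfiable.

The formula is unsatisfiable.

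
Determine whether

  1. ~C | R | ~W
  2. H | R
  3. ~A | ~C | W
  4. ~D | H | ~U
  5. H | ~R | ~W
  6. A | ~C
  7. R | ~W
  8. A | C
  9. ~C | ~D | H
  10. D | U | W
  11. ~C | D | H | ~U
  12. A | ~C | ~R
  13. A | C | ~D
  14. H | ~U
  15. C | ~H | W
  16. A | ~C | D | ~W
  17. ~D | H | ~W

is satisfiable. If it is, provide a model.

Set U = True.
  then (H | ~U) forces H = True.
Set R = True.
Set W = True.
Try A = False:
  (A | ~C) forces C = False.
  clause (A | C) is falsified — backtrack.
So A = True.
Set C = False.
Set D = False.
All clauses satisfied.

U: True, R: True, W: True, A: True, C: False, D: False, H: True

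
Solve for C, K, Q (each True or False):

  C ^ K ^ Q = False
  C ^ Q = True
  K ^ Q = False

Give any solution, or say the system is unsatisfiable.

C = False, K = True, Q = True

C ^ K ^ Q = F ^ T ^ T = False ✓
C ^ Q = F ^ T = True ✓
K ^ Q = T ^ T = False ✓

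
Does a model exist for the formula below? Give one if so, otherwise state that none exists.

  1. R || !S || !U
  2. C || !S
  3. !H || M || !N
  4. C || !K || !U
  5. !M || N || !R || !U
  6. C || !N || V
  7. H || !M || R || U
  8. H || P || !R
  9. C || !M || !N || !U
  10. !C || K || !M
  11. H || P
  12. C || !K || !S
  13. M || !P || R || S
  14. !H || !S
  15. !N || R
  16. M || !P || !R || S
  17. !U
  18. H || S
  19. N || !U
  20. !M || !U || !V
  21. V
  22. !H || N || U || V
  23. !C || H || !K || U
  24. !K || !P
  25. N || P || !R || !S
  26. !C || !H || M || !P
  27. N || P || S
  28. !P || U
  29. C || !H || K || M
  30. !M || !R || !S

M = True, S = False, K = True, R = True, C = False, V = True, U = False, N = True, H = True, P = False

Unit clause (!U) forces U = False.
Unit clause (V) forces V = True.
In (!P || U) only !P is left, so P = False.
In (H || P) only H is left, so H = True.
In (!H || !S) only !S is left, so S = False.
In (N || P || S) only N is left, so N = True.
In (!H || M || !N) only M is left, so M = True.
In (!N || R) only R is left, so R = True.
Set K = True.
Set C = False.
All clauses satisfied.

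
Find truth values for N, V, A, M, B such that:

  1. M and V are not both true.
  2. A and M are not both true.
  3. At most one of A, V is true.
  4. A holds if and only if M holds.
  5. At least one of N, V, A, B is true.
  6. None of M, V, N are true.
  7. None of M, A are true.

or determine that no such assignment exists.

N = False, V = False, A = False, M = False, B = True

  (1) M=F, V=F — not both ✓
  (2) A=F, M=F — not both ✓
  (3) {A, V}: 0 true — at most one ✓
  (4) A=F, M=F — same ✓
  (5) {N, V, A, B}: 1 true — at least one ✓
  (6) {M, V, N}: 0 true — none ✓
  (7) {M, A}: 0 true — none ✓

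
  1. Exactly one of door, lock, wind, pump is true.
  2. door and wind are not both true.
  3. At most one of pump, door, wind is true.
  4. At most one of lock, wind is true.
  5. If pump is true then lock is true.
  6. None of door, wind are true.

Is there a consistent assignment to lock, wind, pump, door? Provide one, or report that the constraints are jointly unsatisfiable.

lock = True, wind = False, pump = False, door = False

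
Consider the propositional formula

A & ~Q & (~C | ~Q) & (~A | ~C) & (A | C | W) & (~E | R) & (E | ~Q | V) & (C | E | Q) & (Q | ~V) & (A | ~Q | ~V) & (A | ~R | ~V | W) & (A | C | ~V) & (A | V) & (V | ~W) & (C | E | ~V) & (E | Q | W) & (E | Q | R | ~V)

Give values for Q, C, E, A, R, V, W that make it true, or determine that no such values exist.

Unit clause (A) forces A = True.
Unit clause (~Q) forces Q = False.
In (~A | ~C) only ~C is left, so C = False.
In (C | E | Q) only E is left, so E = True.
In (Q | ~V) only ~V is left, so V = False.
In (V | ~W) only ~W is left, so W = False.
In (~E | R) only R is left, so R = True.
All clauses satisfied.

Q = False, C = False, E = True, A = True, R = True, V = False, W = False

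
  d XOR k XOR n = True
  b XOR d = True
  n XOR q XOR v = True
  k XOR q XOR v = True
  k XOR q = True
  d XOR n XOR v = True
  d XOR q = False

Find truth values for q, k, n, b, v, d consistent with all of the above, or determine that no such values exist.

q = True; k = False; n = False; b = False; v = False; d = True

d XOR k XOR n = T XOR F XOR F = True ✓
b XOR d = F XOR T = True ✓
n XOR q XOR v = F XOR T XOR F = True ✓
k XOR q XOR v = F XOR T XOR F = True ✓
k XOR q = F XOR T = True ✓
d XOR n XOR v = T XOR F XOR F = True ✓
d XOR q = T XOR T = False ✓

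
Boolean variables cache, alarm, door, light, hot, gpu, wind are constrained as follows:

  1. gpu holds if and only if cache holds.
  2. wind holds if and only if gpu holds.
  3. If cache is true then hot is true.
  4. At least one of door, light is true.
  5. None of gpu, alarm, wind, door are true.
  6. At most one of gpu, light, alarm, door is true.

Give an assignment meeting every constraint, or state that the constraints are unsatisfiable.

cache = False; alarm = False; door = False; light = True; hot = False; gpu = False; wind = False

  (1) gpu=F, cache=F — same ✓
  (2) wind=F, gpu=F — same ✓
  (3) cache=F ⇒ hot: vacuous ✓
  (4) {door, light}: 1 true — at least one ✓
  (5) {gpu, alarm, wind, door}: 0 true — none ✓
  (6) {gpu, light, alarm, door}: 1 true — at most one ✓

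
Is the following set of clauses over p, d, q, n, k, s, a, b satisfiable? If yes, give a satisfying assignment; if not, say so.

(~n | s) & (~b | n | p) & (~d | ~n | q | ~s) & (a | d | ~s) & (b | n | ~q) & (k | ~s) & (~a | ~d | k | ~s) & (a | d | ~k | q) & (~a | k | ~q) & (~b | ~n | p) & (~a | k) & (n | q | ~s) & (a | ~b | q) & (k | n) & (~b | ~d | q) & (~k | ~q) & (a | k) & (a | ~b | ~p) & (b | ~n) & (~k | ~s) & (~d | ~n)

p = True, d = False, q = False, n = False, k = True, s = False, a = True, b = True

Set p = True.
Set d = False.
Try q = True:
  (~k | ~q) forces k = False.
  (k | ~s) forces s = False.
  (~n | s) forces n = False.
  clause (k | n) is falsified — backtrack.
So q = False.
Try n = True:
  (~n | s) forces s = True.
  (a | d | ~s) forces a = True.
  (k | ~s) forces k = True.
  clause (~k | ~s) is falsified — backtrack.
So n = False.
  then (n | q | ~s) forces s = False.
  then (k | n) forces k = True.
  then (a | d | ~k | q) forces a = True.
Set b = True.
All clauses satisfied.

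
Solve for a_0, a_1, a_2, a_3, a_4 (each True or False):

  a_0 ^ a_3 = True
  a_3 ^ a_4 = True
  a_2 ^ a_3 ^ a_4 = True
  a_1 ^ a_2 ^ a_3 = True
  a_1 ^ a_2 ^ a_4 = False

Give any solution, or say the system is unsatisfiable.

a_0=F, a_1=F, a_2=F, a_3=T, a_4=F

a_0 ^ a_3 = F ^ T = True ✓
a_3 ^ a_4 = T ^ F = True ✓
a_2 ^ a_3 ^ a_4 = F ^ T ^ F = True ✓
a_1 ^ a_2 ^ a_3 = F ^ F ^ T = True ✓
a_1 ^ a_2 ^ a_4 = F ^ F ^ F = False ✓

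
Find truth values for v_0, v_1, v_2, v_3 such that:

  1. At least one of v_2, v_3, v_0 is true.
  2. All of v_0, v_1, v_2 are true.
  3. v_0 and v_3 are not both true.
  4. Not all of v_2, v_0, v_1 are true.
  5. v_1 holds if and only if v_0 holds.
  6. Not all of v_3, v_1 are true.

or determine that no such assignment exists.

Case v_0 = True:
  (2) forces v_1 = True.
  (2) forces v_2 = True.
  Constraint (4) is violated (v_2=T, v_0=T, v_1=T) — contradiction.
Case v_0 = False:
  Constraint (2) is violated (v_0=F) — contradiction.
Both cases fail — unsatisfiable.

Unsatisfiable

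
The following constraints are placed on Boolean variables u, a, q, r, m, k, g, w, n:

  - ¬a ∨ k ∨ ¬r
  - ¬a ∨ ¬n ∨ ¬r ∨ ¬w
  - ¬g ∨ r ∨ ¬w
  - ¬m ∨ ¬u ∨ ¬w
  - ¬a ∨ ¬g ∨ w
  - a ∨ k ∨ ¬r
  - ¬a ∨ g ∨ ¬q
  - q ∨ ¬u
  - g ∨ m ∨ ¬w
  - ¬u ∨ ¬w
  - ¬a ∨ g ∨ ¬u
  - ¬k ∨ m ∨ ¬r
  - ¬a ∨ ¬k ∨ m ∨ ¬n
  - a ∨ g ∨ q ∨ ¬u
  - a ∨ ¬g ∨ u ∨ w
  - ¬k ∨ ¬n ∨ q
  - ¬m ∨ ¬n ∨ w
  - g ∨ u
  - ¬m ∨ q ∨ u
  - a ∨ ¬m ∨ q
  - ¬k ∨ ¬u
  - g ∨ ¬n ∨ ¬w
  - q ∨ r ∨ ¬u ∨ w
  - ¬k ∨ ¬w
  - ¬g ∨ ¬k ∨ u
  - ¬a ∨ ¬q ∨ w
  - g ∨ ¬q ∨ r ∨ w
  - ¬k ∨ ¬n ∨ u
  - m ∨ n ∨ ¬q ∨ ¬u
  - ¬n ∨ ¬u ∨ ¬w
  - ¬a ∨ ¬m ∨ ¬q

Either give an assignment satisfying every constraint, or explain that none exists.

u: True; a: False; q: True; r: False; m: True; k: False; g: True; w: False; n: False

Set u = True.
  then (q ∨ ¬u) forces q = True.
  then (¬u ∨ ¬w) forces w = False.
  then (¬k ∨ ¬u) forces k = False.
  then (¬a ∨ ¬q ∨ w) forces a = False.
  then (a ∨ k ∨ ¬r) forces r = False.
  then (g ∨ ¬q ∨ r ∨ w) forces g = True.
Set m = True.
  then (¬m ∨ ¬n ∨ w) forces n = False.
All clauses satisfied.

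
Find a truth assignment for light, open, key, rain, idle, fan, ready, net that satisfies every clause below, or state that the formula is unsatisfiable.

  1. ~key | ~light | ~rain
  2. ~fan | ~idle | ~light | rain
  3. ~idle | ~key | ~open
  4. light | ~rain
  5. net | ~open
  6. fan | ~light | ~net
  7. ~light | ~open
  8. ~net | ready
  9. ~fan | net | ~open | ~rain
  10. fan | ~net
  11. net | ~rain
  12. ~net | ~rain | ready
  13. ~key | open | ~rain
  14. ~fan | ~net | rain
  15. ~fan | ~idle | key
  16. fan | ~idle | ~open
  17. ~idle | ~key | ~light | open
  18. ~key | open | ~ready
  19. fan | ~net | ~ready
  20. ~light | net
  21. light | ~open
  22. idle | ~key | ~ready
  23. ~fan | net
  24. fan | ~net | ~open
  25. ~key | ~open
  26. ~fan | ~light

light: False, open: False, key: False, rain: False, idle: False, fan: False, ready: False, net: False

Try light = True:
  (~light | ~open) forces open = False.
  (~light | net) forces net = True.
  (fan | ~light | ~net) forces fan = True.
  clause (~fan | ~light) is falsified — backtrack.
So light = False.
  then (light | ~rain) forces rain = False.
  then (light | ~open) forces open = False.
Set key = False.
Set idle = False.
Set fan = False.
  then (fan | ~net) forces net = False.
Set ready = False.
All clauses satisfied.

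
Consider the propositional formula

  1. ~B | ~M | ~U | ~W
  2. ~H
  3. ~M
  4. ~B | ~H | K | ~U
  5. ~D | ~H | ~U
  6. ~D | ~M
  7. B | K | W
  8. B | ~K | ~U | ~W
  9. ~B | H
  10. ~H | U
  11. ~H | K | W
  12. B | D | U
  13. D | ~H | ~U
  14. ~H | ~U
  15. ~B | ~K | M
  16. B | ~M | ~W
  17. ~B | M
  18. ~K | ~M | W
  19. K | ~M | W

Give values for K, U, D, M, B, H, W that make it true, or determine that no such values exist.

Unit clause (~H) forces H = False.
Unit clause (~M) forces M = False.
In (~B | H) only ~B is left, so B = False.
Set K = True.
Set U = True.
  then (B | ~K | ~U | ~W) forces W = False.
Set D = False.
All clauses satisfied.

K: True, U: True, D: False, M: False, B: False, H: False, W: False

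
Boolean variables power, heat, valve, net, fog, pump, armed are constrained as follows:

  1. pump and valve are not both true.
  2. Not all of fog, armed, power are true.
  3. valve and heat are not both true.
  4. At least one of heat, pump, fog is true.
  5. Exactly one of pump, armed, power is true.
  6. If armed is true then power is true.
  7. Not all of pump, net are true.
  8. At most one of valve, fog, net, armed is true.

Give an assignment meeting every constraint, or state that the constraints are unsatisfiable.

power: False; heat: False; valve: False; net: False; fog: False; pump: True; armed: False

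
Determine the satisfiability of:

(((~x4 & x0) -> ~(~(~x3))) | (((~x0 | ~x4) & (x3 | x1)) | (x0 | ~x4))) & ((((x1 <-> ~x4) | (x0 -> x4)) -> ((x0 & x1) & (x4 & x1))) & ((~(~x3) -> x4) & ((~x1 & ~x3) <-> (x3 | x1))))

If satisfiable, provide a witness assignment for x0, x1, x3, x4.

Unsatisfiable — no assignment works.

The conjunct (~x1 & ~x3) <-> (x3 | x1) is unsatisfiable on its own:
  x1=F, x3=F: evaluates to False.
  x1=F, x3=T: evaluates to False.
  x1=T, x3=F: evaluates to False.
  x1=T, x3=T: evaluates to False.
So the whole conjunction is unsatisfiable.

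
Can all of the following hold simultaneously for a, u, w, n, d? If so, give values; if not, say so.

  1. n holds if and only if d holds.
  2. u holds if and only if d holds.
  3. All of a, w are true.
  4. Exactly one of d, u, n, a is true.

a = True, u = False, w = True, n = False, d = False

  (1) n=F, d=F — same ✓
  (2) u=F, d=F — same ✓
  (3) {a, w}: all 2 true ✓
  (4) {d, u, n, a}: 1 true — exactly one ✓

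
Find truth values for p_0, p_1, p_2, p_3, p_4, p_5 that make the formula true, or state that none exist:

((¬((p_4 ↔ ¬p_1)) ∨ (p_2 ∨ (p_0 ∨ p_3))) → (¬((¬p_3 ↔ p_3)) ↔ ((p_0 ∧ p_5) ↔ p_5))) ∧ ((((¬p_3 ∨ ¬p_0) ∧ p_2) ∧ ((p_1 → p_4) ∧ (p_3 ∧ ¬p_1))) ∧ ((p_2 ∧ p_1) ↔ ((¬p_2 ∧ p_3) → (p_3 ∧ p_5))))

UNSATISFIABLE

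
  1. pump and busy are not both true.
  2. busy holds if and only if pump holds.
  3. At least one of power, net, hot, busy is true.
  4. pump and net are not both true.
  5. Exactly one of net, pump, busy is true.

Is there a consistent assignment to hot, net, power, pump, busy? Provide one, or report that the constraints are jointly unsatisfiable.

hot = True, net = True, power = False, pump = False, busy = False

  (1) pump=F, busy=F — not both ✓
  (2) busy=F, pump=F — same ✓
  (3) {power, net, hot, busy}: 2 true — at least one ✓
  (4) pump=F, net=T — not both ✓
  (5) {net, pump, busy}: 1 true — exactly one ✓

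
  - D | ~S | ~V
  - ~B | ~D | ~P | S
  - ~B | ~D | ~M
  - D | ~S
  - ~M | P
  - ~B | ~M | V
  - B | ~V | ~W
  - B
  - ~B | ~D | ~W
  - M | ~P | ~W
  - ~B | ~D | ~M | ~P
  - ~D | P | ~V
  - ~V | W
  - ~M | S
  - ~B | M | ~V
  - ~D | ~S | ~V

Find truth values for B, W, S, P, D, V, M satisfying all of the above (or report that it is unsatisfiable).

Unit clause (B) forces B = True.
Set W = False.
  then (~V | W) forces V = False.
  then (~B | ~M | V) forces M = False.
Set S = False.
Set P = False.
Set D = True.
All clauses satisfied.

B = True, W = False, S = False, P = False, D = True, V = False, M = False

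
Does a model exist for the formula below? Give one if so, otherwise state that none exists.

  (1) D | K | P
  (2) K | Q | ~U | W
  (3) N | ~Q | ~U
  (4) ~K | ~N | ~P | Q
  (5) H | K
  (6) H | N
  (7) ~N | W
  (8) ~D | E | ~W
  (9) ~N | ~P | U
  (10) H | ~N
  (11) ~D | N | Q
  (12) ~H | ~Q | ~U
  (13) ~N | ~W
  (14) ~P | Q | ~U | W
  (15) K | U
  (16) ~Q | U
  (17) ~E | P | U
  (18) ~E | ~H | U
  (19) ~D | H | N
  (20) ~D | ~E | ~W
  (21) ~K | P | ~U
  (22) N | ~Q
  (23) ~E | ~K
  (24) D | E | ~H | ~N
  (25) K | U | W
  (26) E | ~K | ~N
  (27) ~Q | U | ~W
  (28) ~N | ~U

Set E = True.
  then (~E | ~K) forces K = False.
  then (H | K) forces H = True.
  then (K | U) forces U = True.
  then (~N | ~U) forces N = False.
  then (N | ~Q | ~U) forces Q = False.
  then (~D | N | Q) forces D = False.
  then (D | K | P) forces P = True.
  then (K | Q | ~U | W) forces W = True.
All clauses satisfied.

E = True, D = False, Q = False, U = True, H = True, K = False, P = True, W = True, N = False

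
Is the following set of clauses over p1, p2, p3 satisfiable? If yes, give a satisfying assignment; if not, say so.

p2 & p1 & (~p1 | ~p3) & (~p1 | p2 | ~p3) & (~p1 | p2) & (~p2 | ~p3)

p1=T, p2=T, p3=F

Unit clause (p2) forces p2 = True.
Unit clause (p1) forces p1 = True.
In (~p1 | ~p3) only ~p3 is left, so p3 = False.
Check each clause:
  (p2): p2 holds.
  (p1): p1 holds.
  (~p1 | ~p3): ~p3 holds.
  (~p1 | p2 | ~p3): p2 holds.
  (~p1 | p2): p2 holds.
  (~p2 | ~p3): ~p3 holds.
All clauses satisfied.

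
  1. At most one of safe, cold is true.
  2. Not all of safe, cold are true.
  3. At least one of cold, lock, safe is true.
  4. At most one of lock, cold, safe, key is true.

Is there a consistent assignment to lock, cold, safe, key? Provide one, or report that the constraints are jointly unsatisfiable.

lock: True; cold: False; safe: False; key: False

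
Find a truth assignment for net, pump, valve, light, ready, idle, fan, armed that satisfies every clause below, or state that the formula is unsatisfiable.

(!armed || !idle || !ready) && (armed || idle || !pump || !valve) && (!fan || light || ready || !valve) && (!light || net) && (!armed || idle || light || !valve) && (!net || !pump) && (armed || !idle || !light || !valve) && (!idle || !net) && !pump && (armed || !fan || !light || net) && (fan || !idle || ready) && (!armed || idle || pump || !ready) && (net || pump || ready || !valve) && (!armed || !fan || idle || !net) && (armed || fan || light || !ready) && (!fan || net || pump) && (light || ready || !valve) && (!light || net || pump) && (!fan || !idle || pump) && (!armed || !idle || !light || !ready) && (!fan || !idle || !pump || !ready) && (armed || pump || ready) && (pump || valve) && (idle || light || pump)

net: True, pump: False, valve: True, light: True, ready: True, idle: False, fan: True, armed: False

Unit clause (!pump) forces pump = False.
In (pump || valve) only valve is left, so valve = True.
Set net = True.
  then (!idle || !net) forces idle = False.
  then (idle || light || pump) forces light = True.
Set ready = True.
  then (!armed || idle || pump || !ready) forces armed = False.
Set fan = True.
All clauses satisfied.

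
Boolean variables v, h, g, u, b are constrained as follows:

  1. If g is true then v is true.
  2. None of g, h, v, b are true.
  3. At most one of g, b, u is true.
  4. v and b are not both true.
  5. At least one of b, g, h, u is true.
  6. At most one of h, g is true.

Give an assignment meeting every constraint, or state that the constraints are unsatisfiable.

v = False; h = False; g = False; u = True; b = False

  (1) g=F ⇒ v: vacuous ✓
  (2) {g, h, v, b}: 0 true — none ✓
  (3) {g, b, u}: 1 true — at most one ✓
  (4) v=F, b=F — not both ✓
  (5) {b, g, h, u}: 1 true — at least one ✓
  (6) {h, g}: 0 true — at most one ✓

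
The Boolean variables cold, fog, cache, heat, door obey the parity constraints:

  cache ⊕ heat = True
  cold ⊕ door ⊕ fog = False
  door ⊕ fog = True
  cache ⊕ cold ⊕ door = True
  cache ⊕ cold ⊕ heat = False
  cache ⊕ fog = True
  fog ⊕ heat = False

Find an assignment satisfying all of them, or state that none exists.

cold=T; fog=T; cache=F; heat=T; door=F

cache ⊕ heat = F ⊕ T = True ✓
cold ⊕ door ⊕ fog = T ⊕ F ⊕ T = False ✓
door ⊕ fog = F ⊕ T = True ✓
cache ⊕ cold ⊕ door = F ⊕ T ⊕ F = True ✓
cache ⊕ cold ⊕ heat = F ⊕ T ⊕ T = False ✓
cache ⊕ fog = F ⊕ T = True ✓
fog ⊕ heat = T ⊕ T = False ✓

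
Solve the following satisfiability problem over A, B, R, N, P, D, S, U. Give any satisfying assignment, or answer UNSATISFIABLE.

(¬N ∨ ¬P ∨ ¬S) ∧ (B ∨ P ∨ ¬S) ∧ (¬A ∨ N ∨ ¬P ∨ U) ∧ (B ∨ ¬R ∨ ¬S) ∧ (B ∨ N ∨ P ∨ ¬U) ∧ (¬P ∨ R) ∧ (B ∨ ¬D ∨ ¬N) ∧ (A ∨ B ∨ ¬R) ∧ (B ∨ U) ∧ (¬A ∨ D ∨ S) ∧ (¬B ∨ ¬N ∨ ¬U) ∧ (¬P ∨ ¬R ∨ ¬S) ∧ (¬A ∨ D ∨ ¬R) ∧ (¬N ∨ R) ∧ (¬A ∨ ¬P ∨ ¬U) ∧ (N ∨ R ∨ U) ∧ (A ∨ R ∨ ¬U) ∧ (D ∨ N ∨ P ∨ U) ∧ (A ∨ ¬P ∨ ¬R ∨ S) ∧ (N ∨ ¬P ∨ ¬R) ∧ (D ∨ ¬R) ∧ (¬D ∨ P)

A: True, B: True, R: True, N: True, P: True, D: True, S: False, U: False

Set A = True.
Set B = True.
Set R = True.
  then (¬A ∨ D ∨ ¬R) forces D = True.
  then (¬D ∨ P) forces P = True.
  then (¬P ∨ ¬R ∨ ¬S) forces S = False.
  then (¬A ∨ ¬P ∨ ¬U) forces U = False.
  then (N ∨ ¬P ∨ ¬R) forces N = True.
All clauses satisfied.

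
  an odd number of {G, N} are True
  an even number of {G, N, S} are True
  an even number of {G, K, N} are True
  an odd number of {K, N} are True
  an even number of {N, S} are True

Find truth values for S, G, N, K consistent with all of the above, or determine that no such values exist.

No satisfying assignment exists.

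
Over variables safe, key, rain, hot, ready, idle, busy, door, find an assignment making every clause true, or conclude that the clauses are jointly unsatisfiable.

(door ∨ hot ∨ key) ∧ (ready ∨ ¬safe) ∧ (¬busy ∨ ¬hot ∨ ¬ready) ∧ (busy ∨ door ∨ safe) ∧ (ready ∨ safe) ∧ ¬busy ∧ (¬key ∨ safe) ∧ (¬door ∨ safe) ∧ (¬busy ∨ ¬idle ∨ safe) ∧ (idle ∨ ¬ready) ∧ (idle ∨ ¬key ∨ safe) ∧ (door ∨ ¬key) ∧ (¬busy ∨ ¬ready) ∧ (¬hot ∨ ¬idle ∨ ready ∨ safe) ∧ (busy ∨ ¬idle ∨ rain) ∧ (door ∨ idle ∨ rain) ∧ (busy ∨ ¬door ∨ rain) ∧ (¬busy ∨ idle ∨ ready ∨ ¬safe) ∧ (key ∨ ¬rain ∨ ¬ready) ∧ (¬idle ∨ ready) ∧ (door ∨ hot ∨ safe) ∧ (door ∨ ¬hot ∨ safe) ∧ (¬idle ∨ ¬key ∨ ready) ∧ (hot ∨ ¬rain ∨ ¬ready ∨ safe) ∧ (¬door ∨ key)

safe = True; key = True; rain = True; hot = False; ready = True; idle = True; busy = False; door = True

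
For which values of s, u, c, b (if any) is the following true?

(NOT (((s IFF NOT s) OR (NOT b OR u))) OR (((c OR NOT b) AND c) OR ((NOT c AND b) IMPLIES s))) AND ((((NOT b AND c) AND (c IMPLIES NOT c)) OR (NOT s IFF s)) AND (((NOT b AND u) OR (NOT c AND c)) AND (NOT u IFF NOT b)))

UNSATISFIABLE

The conjunct ((NOT b AND c) AND (c IMPLIES NOT c)) OR (NOT s IFF s) is unsatisfiable on its own:
  s=F, c=F, b=F: evaluates to False.
  s=F, c=F, b=T: evaluates to False.
  s=F, c=T, b=F: evaluates to False.
  s=F, c=T, b=T: evaluates to False.
  s=T, c=F, b=F: evaluates to False.
  s=T, c=F, b=T: evaluates to False.
  s=T, c=T, b=F: evaluates to False.
  s=T, c=T, b=T: evaluates to False.
So the whole conjunction is unsatisfiable.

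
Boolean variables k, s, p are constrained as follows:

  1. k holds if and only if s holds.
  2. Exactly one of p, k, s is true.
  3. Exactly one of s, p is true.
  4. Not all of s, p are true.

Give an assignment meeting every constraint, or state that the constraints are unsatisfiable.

k: False, s: False, p: True

  (1) k=F, s=F — same ✓
  (2) {p, k, s}: 1 true — exactly one ✓
  (3) {s, p}: 1 true — exactly one ✓
  (4) {s, p}: 1/2 true — not all ✓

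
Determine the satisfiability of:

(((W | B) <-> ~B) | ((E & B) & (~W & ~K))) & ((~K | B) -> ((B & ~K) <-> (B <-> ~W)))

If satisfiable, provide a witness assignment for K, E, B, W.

K = True, E = False, B = False, W = True

  ((W | B) <-> ~B) | ((E & B) & (~W & ~K)) = True
    (W | B) <-> ~B = True
      W | B = True
      ~B = True
    (E & B) & (~W & ~K) = False
      E & B = False
      ~W & ~K = False
        ~W = False
        ~K = False
  (~K | B) -> ((B & ~K) <-> (B <-> ~W)) = True
    ~K | B = False
      ~K = False
    (B & ~K) <-> (B <-> ~W) = False
      B & ~K = False
        ~K = False
      B <-> ~W = True
        ~W = False
Both conjuncts True, so the formula holds.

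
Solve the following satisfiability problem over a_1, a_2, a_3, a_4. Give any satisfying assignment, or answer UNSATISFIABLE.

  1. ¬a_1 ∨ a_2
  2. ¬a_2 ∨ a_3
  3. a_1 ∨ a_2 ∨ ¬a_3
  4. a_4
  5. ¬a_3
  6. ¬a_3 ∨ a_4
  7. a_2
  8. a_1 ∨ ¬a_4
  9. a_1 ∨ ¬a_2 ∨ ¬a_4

Case a_2 = True:
  (¬a_2 ∨ a_3) forces a_3 = True.
  Clause (¬a_3) is falsified — contradiction.
Case a_2 = False:
  Clause (a_2) is falsified — contradiction.
Both cases fail, so the formula is unsatisfiable.

UNSATISFIABLE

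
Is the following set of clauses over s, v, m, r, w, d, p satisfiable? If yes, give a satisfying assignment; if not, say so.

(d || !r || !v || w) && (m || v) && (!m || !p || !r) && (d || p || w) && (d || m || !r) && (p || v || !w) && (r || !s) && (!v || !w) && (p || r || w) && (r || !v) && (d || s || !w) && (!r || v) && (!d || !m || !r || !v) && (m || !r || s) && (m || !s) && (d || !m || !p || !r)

s: False; v: False; m: True; r: False; w: False; d: True; p: True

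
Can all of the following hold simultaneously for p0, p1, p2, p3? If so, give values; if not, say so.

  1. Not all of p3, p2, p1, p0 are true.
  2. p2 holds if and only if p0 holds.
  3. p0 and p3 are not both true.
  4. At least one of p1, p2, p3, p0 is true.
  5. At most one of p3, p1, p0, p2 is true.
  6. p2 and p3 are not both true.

p0=F, p1=T, p2=F, p3=F

  (1) {p3, p2, p1, p0}: 1/4 true — not all ✓
  (2) p2=F, p0=F — same ✓
  (3) p0=F, p3=F — not both ✓
  (4) {p1, p2, p3, p0}: 1 true — at least one ✓
  (5) {p3, p1, p0, p2}: 1 true — at most one ✓
  (6) p2=F, p3=F — not both ✓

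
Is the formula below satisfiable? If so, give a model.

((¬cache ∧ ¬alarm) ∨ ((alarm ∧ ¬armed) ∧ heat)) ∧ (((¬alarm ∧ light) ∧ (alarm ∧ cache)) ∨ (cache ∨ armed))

armed=T; light=F; alarm=F; cache=F; heat=T

  (¬cache ∧ ¬alarm) ∨ ((alarm ∧ ¬armed) ∧ heat) = True
    ¬cache ∧ ¬alarm = True
      ¬cache = True
      ¬alarm = True
    (alarm ∧ ¬armed) ∧ heat = False
      alarm ∧ ¬armed = False
        ¬armed = False
  ((¬alarm ∧ light) ∧ (alarm ∧ cache)) ∨ (cache ∨ armed) = True
    (¬alarm ∧ light) ∧ (alarm ∧ cache) = False
      ¬alarm ∧ light = False
        ¬alarm = True
      alarm ∧ cache = False
    cache ∨ armed = True
Both conjuncts True, so the formula holds.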